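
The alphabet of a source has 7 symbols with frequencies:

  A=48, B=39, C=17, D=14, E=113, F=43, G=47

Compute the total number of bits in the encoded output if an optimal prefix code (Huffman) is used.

Merge the two smallest weights repeatedly:
merge D(14) and C(17): 31
merge 31 and B(39): 70
merge F(43) and G(47): 90
merge A(48) and 70: 118
merge 90 and E(113): 203
merge 118 and 203: 321
Each symbol's bit-cost is frequency × depth; summing gives 833 bits (equivalently 31 + 70 + 90 + 118 + 203 + 321).

833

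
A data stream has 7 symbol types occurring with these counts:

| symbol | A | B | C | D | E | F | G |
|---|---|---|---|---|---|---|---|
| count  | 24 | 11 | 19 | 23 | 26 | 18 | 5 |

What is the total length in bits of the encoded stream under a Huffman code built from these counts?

Build the Huffman tree bottom-up:
merge G(5) and B(11): 16
merge 16 and F(18): 34
merge C(19) and D(23): 42
merge A(24) and E(26): 50
merge 34 and 42: 76
merge 50 and 76: 126
Total encoded bits = sum of merged weights = 16 + 34 + 42 + 50 + 76 + 126 = 344.

344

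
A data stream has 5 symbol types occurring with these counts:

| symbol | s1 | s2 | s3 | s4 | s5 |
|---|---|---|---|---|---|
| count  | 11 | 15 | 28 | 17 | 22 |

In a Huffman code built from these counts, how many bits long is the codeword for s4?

2

Build the tree from the bottom:
s1(11) + s2(15) → 26
s4(17) + s5(22) → 39
26 + s3(28) → 54
39 + 54 → 93
s4 sits 2 levels below the root, so its codeword is 2 bits.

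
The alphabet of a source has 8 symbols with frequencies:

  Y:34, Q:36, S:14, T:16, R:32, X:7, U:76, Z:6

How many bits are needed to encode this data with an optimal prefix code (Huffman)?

591

Build the Huffman tree bottom-up:
Z(6) + X(7) → 13
13 + S(14) → 27
T(16) + 27 → 43
R(32) + Y(34) → 66
Q(36) + 43 → 79
66 + U(76) → 142
79 + 142 → 221
Total encoded bits = sum of merged weights = 13 + 27 + 43 + 66 + 79 + 142 + 221 = 591.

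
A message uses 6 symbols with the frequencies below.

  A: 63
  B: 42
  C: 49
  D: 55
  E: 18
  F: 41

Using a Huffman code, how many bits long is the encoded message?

Merge the two smallest weights repeatedly:
merge E(18) and F(41): 59
merge B(42) and C(49): 91
merge D(55) and 59: 114
merge A(63) and 91: 154
merge 114 and 154: 268
Total encoded bits = sum of merged weights = 59 + 91 + 114 + 154 + 268 = 686.

686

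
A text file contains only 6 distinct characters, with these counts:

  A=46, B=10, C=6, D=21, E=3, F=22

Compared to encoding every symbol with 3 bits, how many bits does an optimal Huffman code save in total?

86

Fixed-length: 3 bits × 108 symbols = 324 bits.
Huffman merges:
E(3) + C(6) → 9
9 + B(10) → 19
19 + D(21) → 40
F(22) + 40 → 62
A(46) + 62 → 108
Huffman total = 9 + 19 + 40 + 62 + 108 = 238 bits.
Saving = 324 − 238 = 86 bits.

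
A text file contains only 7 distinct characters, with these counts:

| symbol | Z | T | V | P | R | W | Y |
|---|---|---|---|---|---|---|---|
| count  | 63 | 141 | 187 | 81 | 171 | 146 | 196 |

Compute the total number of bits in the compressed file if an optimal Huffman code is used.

Merge the two smallest weights repeatedly:
merge Z(63) and P(81): 144
merge T(141) and 144: 285
merge W(146) and R(171): 317
merge V(187) and Y(196): 383
merge 285 and 317: 602
merge 383 and 602: 985
Each symbol's bit-cost is frequency × depth; summing gives 2716 bits (equivalently 144 + 285 + 317 + 383 + 602 + 985).

2716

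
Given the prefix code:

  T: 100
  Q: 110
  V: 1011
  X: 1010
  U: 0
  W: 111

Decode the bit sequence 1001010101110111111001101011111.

Read left to right; each codeword is recognised as soon as it completes (prefix code):
  100→T | 1010→X | 1011→V | 1011→V | 111→W | 100→T | 110→Q | 1011→V | 111→W
Decoded message: TXVVWTQVW

TXVVWTQVW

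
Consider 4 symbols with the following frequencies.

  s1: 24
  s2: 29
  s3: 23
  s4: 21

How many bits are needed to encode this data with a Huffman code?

194

Merge the two smallest weights repeatedly:
merge s4(21) and s3(23): 44
merge s1(24) and s2(29): 53
merge 44 and 53: 97
Total encoded bits = sum of merged weights = 44 + 53 + 97 = 194.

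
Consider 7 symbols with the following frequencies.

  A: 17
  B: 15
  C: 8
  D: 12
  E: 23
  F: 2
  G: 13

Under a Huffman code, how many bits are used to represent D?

3

Repeatedly merge the two smallest:
merge F(2) and C(8): 10
merge 10 and D(12): 22
merge G(13) and B(15): 28
merge A(17) and 22: 39
merge E(23) and 28: 51
merge 39 and 51: 90
D's leaf is at depth 3, giving a 3-bit codeword.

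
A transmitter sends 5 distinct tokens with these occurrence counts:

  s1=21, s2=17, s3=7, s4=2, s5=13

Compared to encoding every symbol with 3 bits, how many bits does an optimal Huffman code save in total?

Fixed-length: 3 bits × 60 symbols = 180 bits.
Huffman merges:
s4(2) + s3(7) → 9
9 + s5(13) → 22
s2(17) + s1(21) → 38
22 + 38 → 60
Huffman total = 9 + 22 + 38 + 60 = 129 bits.
Saving = 180 − 129 = 51 bits.

51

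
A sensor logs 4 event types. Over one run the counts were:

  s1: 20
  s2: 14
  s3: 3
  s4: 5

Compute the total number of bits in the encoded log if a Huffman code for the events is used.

72

Build the Huffman tree bottom-up:
merge s3(3) and s4(5): 8
merge 8 and s2(14): 22
merge s1(20) and 22: 42
The encoded length is the sum of every internal node's weight: 8 + 22 + 42 = 72 bits.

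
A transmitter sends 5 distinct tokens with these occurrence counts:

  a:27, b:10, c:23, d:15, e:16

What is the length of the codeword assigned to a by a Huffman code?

Repeatedly merge the two smallest:
b(10) + d(15) → 25
e(16) + c(23) → 39
25 + a(27) → 52
39 + 52 → 91
a's leaf is at depth 2, giving a 2-bit codeword.

2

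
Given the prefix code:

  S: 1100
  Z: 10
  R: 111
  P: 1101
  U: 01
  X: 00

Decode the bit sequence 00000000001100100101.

XXXXXSZUU

Read left to right; each codeword is recognised as soon as it completes (prefix code):
  00→X | 00→X | 00→X | 00→X | 00→X | 1100→S | 10→Z | 01→U | 01→U
Decoded message: XXXXXSZUU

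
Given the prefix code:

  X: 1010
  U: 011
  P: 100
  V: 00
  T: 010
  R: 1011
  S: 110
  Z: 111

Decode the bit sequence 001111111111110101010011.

VZZZZTXU

Read left to right; each codeword is recognised as soon as it completes (prefix code):
  00→V | 111→Z | 111→Z | 111→Z | 111→Z | 010→T | 1010→X | 011→U
Decoded message: VZZZZTXU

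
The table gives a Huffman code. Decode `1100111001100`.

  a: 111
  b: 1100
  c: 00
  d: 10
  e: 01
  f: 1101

Read left to right; each codeword is recognised as soon as it completes (prefix code):
  1100→b | 111→a | 00→c | 1100→b
Decoded message: bacb

bacb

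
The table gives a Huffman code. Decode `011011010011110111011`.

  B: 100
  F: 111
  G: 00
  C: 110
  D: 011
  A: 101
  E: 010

DDEDCFD

Read left to right; each codeword is recognised as soon as it completes (prefix code):
  011→D | 011→D | 010→E | 011→D | 110→C | 111→F | 011→D
Decoded message: DDEDCFD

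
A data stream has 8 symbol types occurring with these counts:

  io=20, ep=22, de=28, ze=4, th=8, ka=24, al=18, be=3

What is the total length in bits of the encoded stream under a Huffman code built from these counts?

Build the Huffman tree bottom-up:
merge be(3) and ze(4): 7
merge 7 and th(8): 15
merge 15 and al(18): 33
merge io(20) and ep(22): 42
merge ka(24) and de(28): 52
merge 33 and 42: 75
merge 52 and 75: 127
Total encoded bits = sum of merged weights = 7 + 15 + 33 + 42 + 52 + 75 + 127 = 351.

351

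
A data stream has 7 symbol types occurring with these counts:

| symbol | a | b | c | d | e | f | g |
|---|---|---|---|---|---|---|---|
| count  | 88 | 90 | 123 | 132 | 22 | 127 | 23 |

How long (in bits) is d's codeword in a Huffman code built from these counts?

Build the tree from the bottom:
combine e(22), g(23) → 45
combine 45, a(88) → 133
combine b(90), c(123) → 213
combine f(127), d(132) → 259
combine 133, 213 → 346
combine 259, 346 → 605
The subtree containing d is merged 2 times, so code length = 2.

2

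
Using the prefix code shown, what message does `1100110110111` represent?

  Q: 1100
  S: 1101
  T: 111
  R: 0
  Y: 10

Read left to right; each codeword is recognised as soon as it completes (prefix code):
  1100→Q | 1101→S | 10→Y | 111→T
Decoded message: QSYT

QSYT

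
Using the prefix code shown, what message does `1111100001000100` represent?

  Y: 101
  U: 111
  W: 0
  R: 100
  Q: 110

Read left to right; each codeword is recognised as soon as it completes (prefix code):
  111→U | 110→Q | 0→W | 0→W | 0→W | 100→R | 0→W | 100→R
Decoded message: UQWWWRWR

UQWWWRWR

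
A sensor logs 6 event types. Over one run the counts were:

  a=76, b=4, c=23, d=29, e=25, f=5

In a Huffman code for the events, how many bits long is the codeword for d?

3

Huffman merges, smallest pair first:
combine b(4), f(5) → 9
combine 9, c(23) → 32
combine e(25), d(29) → 54
combine 32, 54 → 86
combine a(76), 86 → 162
The subtree containing d is merged 3 times, so code length = 3.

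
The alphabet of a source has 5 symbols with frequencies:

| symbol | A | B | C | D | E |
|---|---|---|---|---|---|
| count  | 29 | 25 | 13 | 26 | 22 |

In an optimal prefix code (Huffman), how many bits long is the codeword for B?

2

Build the tree from the bottom:
C(13) + E(22) → 35
B(25) + D(26) → 51
A(29) + 35 → 64
51 + 64 → 115
B sits 2 levels below the root, so its codeword is 2 bits.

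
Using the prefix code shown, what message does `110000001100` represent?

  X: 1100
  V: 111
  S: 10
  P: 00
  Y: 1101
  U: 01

Read left to right; each codeword is recognised as soon as it completes (prefix code):
  1100→X | 00→P | 00→P | 1100→X
Decoded message: XPPX

XPPX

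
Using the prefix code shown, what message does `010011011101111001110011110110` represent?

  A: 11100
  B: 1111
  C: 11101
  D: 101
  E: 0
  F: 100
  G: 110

Read left to right; each codeword is recognised as soon as it completes (prefix code):
  0→E | 100→F | 110→G | 11101→C | 11100→A | 11100→A | 1111→B | 0→E | 110→G
Decoded message: EFGCAABEG

EFGCAABEG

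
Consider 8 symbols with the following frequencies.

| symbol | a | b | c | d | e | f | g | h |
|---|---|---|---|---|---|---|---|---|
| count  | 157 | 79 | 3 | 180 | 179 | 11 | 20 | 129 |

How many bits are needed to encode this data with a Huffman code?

1919

Build the Huffman tree bottom-up:
c(3) + f(11) → 14
14 + g(20) → 34
34 + b(79) → 113
113 + h(129) → 242
a(157) + e(179) → 336
d(180) + 242 → 422
336 + 422 → 758
Total encoded bits = sum of merged weights = 14 + 34 + 113 + 242 + 336 + 422 + 758 = 1919.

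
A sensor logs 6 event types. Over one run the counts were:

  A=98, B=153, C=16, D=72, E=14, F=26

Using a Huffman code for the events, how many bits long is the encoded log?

Greedily combine the two least-frequent nodes:
E(14) + C(16) → 30
F(26) + 30 → 56
56 + D(72) → 128
A(98) + 128 → 226
B(153) + 226 → 379
The encoded length is the sum of every internal node's weight: 30 + 56 + 128 + 226 + 379 = 819 bits.

819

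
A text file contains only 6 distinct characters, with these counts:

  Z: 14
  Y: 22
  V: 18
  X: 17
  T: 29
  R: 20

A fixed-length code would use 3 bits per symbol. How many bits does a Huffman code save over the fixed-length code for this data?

Fixed-length: 3 bits × 120 symbols = 360 bits.
Huffman merges:
combine Z(14), X(17) → 31
combine V(18), R(20) → 38
combine Y(22), T(29) → 51
combine 31, 38 → 69
combine 51, 69 → 120
Huffman total = 31 + 38 + 51 + 69 + 120 = 309 bits.
Saving = 360 − 309 = 51 bits.

51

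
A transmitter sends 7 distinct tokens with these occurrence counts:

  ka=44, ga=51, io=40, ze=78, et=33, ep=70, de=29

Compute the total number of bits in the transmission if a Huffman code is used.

949

Build the Huffman tree bottom-up:
merge de(29) and et(33): 62
merge io(40) and ka(44): 84
merge ga(51) and 62: 113
merge ep(70) and ze(78): 148
merge 84 and 113: 197
merge 148 and 197: 345
The encoded length is the sum of every internal node's weight: 62 + 84 + 113 + 148 + 197 + 345 = 949 bits.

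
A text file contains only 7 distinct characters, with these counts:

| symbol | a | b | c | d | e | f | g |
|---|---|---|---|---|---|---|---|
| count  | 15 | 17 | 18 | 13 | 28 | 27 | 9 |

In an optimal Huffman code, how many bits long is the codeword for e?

2

Repeatedly merge the two smallest:
merge g(9) and d(13): 22
merge a(15) and b(17): 32
merge c(18) and 22: 40
merge f(27) and e(28): 55
merge 32 and 40: 72
merge 55 and 72: 127
e sits 2 levels below the root, so its codeword is 2 bits.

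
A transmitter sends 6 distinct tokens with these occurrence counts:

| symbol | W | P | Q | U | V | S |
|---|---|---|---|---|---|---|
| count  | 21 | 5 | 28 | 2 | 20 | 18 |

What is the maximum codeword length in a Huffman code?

Merge the two lowest-weight nodes at each step:
combine U(2), P(5) → 7
combine 7, S(18) → 25
combine V(20), W(21) → 41
combine 25, Q(28) → 53
combine 41, 53 → 94
The first pair merged (U, P) ends up deepest, at depth 4.

4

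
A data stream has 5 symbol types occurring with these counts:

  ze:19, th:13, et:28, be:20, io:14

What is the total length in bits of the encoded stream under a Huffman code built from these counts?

Build the Huffman tree bottom-up:
th(13) + io(14) → 27
ze(19) + be(20) → 39
27 + et(28) → 55
39 + 55 → 94
Total encoded bits = sum of merged weights = 27 + 39 + 55 + 94 = 215.

215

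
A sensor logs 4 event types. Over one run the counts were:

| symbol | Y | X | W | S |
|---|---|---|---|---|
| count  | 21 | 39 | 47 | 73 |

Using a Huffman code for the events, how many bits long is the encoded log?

347

Greedily combine the two least-frequent nodes:
combine Y(21), X(39) → 60
combine W(47), 60 → 107
combine S(73), 107 → 180
The encoded length is the sum of every internal node's weight: 60 + 107 + 180 = 347 bits.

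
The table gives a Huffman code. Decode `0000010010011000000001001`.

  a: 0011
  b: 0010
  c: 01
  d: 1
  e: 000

ebcaeebc

Read left to right; each codeword is recognised as soon as it completes (prefix code):
  000→e | 0010→b | 01→c | 0011→a | 000→e | 000→e | 0010→b | 01→c
Decoded message: ebcaeebc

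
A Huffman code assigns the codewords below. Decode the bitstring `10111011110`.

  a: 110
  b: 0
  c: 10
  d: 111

Read left to right; each codeword is recognised as soon as it completes (prefix code):
  10→c | 111→d | 0→b | 111→d | 10→c
Decoded message: cdbdc

cdbdc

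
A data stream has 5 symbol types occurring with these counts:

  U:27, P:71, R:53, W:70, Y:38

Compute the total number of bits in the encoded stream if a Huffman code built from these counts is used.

583

Greedily combine the two least-frequent nodes:
combine U(27), Y(38) → 65
combine R(53), 65 → 118
combine W(70), P(71) → 141
combine 118, 141 → 259
Each symbol's bit-cost is frequency × depth; summing gives 583 bits (equivalently 65 + 118 + 141 + 259).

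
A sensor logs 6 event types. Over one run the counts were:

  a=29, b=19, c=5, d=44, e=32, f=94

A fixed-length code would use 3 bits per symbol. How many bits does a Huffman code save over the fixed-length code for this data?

164

Fixed-length: 3 bits × 223 symbols = 669 bits.
Huffman merges:
c(5) + b(19) → 24
24 + a(29) → 53
e(32) + d(44) → 76
53 + 76 → 129
f(94) + 129 → 223
Huffman total = 24 + 53 + 76 + 129 + 223 = 505 bits.
Saving = 669 − 505 = 164 bits.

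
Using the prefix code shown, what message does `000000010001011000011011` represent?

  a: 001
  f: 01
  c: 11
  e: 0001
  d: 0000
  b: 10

deefbebc

Read left to right; each codeword is recognised as soon as it completes (prefix code):
  0000→d | 0001→e | 0001→e | 01→f | 10→b | 0001→e | 10→b | 11→c
Decoded message: deefbebc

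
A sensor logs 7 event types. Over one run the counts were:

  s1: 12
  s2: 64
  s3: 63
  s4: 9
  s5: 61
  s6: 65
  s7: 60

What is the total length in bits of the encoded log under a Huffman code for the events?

Merge the two smallest weights repeatedly:
merge s4(9) and s1(12): 21
merge 21 and s7(60): 81
merge s5(61) and s3(63): 124
merge s2(64) and s6(65): 129
merge 81 and 124: 205
merge 129 and 205: 334
Each symbol's bit-cost is frequency × depth; summing gives 894 bits (equivalently 21 + 81 + 124 + 129 + 205 + 334).

894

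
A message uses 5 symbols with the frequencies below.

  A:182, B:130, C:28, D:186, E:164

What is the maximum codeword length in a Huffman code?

Merge the two lowest-weight nodes at each step:
merge C(28) and B(130): 158
merge 158 and E(164): 322
merge A(182) and D(186): 368
merge 322 and 368: 690
The first pair merged (C, B) ends up deepest, at depth 3.

3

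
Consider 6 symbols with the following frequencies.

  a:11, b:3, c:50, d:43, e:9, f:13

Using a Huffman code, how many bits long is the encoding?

279

Merge the two smallest weights repeatedly:
combine b(3), e(9) → 12
combine a(11), 12 → 23
combine f(13), 23 → 36
combine 36, d(43) → 79
combine c(50), 79 → 129
Total encoded bits = sum of merged weights = 12 + 23 + 36 + 79 + 129 = 279.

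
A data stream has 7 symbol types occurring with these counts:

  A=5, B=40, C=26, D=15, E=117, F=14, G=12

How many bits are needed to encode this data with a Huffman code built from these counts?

Merge the two smallest weights repeatedly:
merge A(5) and G(12): 17
merge F(14) and D(15): 29
merge 17 and C(26): 43
merge 29 and B(40): 69
merge 43 and 69: 112
merge 112 and E(117): 229
Total encoded bits = sum of merged weights = 17 + 29 + 43 + 69 + 112 + 229 = 499.

499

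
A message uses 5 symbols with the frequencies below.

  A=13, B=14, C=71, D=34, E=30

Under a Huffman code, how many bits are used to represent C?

1

Huffman merges, smallest pair first:
A(13) + B(14) → 27
27 + E(30) → 57
D(34) + 57 → 91
C(71) + 91 → 162
C is a child of the root — depth 1, so its codeword is a single bit.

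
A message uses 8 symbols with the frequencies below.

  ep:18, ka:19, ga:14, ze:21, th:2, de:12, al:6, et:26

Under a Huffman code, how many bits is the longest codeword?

Merge the two lowest-weight nodes at each step:
th(2) + al(6) → 8
8 + de(12) → 20
ga(14) + ep(18) → 32
ka(19) + 20 → 39
ze(21) + et(26) → 47
32 + 39 → 71
47 + 71 → 118
Maximum depth reached is 5.

5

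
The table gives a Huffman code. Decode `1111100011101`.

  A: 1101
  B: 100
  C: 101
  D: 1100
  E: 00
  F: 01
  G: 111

Read left to right; each codeword is recognised as soon as it completes (prefix code):
  111→G | 1100→D | 01→F | 1101→A
Decoded message: GDFA

GDFA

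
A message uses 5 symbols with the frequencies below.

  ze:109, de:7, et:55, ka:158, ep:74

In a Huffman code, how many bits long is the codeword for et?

Build the tree from the bottom:
combine de(7), et(55) → 62
combine 62, ep(74) → 136
combine ze(109), 136 → 245
combine ka(158), 245 → 403
The subtree containing et is merged 4 times, so code length = 4.

4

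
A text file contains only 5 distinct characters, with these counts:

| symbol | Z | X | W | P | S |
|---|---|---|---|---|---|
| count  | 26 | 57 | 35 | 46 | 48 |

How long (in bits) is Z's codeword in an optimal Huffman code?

3

Build the tree from the bottom:
merge Z(26) and W(35): 61
merge P(46) and S(48): 94
merge X(57) and 61: 118
merge 94 and 118: 212
Z's leaf is at depth 3, giving a 3-bit codeword.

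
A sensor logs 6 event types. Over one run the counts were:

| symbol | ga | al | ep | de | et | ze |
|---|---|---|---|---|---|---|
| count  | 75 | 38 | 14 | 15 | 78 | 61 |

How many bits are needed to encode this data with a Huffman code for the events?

658

Greedily combine the two least-frequent nodes:
ep(14) + de(15) → 29
29 + al(38) → 67
ze(61) + 67 → 128
ga(75) + et(78) → 153
128 + 153 → 281
Each symbol's bit-cost is frequency × depth; summing gives 658 bits (equivalently 29 + 67 + 128 + 153 + 281).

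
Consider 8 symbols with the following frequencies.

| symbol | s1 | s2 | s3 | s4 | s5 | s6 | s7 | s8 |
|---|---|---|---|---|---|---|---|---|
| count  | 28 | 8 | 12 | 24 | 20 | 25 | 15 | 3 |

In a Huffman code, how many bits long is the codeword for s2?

Build the tree from the bottom:
combine s8(3), s2(8) → 11
combine 11, s3(12) → 23
combine s7(15), s5(20) → 35
combine 23, s4(24) → 47
combine s6(25), s1(28) → 53
combine 35, 47 → 82
combine 53, 82 → 135
s2 sits 5 levels below the root, so its codeword is 5 bits.

5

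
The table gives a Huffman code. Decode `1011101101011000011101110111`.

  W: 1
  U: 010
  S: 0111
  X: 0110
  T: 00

Read left to right; each codeword is recognised as soon as it completes (prefix code):
  1→W | 0111→S | 0110→X | 1→W | 0110→X | 00→T | 0111→S | 0111→S | 0111→S
Decoded message: WSXWXTSSS

WSXWXTSSS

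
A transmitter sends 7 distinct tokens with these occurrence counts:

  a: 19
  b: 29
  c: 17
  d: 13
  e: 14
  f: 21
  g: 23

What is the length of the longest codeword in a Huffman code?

Merge the two lowest-weight nodes at each step:
d(13) + e(14) → 27
c(17) + a(19) → 36
f(21) + g(23) → 44
27 + b(29) → 56
36 + 44 → 80
56 + 80 → 136
The first pair merged (d, e) ends up deepest, at depth 3.

3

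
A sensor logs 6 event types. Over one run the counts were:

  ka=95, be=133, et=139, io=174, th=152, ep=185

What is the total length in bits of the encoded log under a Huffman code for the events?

Merge the two smallest weights repeatedly:
ka(95) + be(133) → 228
et(139) + th(152) → 291
io(174) + ep(185) → 359
228 + 291 → 519
359 + 519 → 878
The encoded length is the sum of every internal node's weight: 228 + 291 + 359 + 519 + 878 = 2275 bits.

2275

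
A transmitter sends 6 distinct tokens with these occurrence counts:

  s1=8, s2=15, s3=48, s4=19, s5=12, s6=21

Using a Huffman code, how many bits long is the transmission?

Greedily combine the two least-frequent nodes:
combine s1(8), s5(12) → 20
combine s2(15), s4(19) → 34
combine 20, s6(21) → 41
combine 34, 41 → 75
combine s3(48), 75 → 123
Each symbol's bit-cost is frequency × depth; summing gives 293 bits (equivalently 20 + 34 + 41 + 75 + 123).

293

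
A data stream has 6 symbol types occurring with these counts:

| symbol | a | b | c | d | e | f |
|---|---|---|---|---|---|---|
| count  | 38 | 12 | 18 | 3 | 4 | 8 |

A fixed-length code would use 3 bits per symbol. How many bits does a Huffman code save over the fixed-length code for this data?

Fixed-length: 3 bits × 83 symbols = 249 bits.
Huffman merges:
merge d(3) and e(4): 7
merge 7 and f(8): 15
merge b(12) and 15: 27
merge c(18) and 27: 45
merge a(38) and 45: 83
Huffman total = 7 + 15 + 27 + 45 + 83 = 177 bits.
Saving = 249 − 177 = 72 bits.

72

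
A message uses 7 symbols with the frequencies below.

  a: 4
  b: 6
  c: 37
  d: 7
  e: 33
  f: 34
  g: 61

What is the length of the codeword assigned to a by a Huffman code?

5

Build the tree from the bottom:
merge a(4) and b(6): 10
merge d(7) and 10: 17
merge 17 and e(33): 50
merge f(34) and c(37): 71
merge 50 and g(61): 111
merge 71 and 111: 182
a's leaf is at depth 5, giving a 5-bit codeword.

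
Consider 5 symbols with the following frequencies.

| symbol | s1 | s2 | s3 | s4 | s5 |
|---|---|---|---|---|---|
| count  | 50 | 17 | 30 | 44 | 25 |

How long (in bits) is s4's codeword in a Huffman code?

Build the tree from the bottom:
combine s2(17), s5(25) → 42
combine s3(30), 42 → 72
combine s4(44), s1(50) → 94
combine 72, 94 → 166
s4's leaf is at depth 2, giving a 2-bit codeword.

2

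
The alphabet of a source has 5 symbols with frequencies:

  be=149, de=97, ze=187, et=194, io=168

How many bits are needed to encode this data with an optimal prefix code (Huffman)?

1836

Build the Huffman tree bottom-up:
combine de(97), be(149) → 246
combine io(168), ze(187) → 355
combine et(194), 246 → 440
combine 355, 440 → 795
Each symbol's bit-cost is frequency × depth; summing gives 1836 bits (equivalently 246 + 355 + 440 + 795).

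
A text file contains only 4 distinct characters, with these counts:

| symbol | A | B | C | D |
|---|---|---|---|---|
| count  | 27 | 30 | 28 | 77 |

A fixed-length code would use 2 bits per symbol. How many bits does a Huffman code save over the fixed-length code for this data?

Fixed-length: 2 bits × 162 symbols = 324 bits.
Huffman merges:
combine A(27), C(28) → 55
combine B(30), 55 → 85
combine D(77), 85 → 162
Huffman total = 55 + 85 + 162 = 302 bits.
Saving = 324 − 302 = 22 bits.

22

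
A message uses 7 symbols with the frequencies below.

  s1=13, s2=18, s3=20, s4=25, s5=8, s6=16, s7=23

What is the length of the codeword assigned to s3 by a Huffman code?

Repeatedly merge the two smallest:
merge s5(8) and s1(13): 21
merge s6(16) and s2(18): 34
merge s3(20) and 21: 41
merge s7(23) and s4(25): 48
merge 34 and 41: 75
merge 48 and 75: 123
The subtree containing s3 is merged 3 times, so code length = 3.

3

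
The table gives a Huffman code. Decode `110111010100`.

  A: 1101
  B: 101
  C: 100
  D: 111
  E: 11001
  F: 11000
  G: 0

AAGC

Read left to right; each codeword is recognised as soon as it completes (prefix code):
  1101→A | 1101→A | 0→G | 100→C
Decoded message: AAGC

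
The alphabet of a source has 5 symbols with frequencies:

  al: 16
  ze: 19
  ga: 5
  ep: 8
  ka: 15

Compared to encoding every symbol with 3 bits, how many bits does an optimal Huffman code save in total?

50

Fixed-length: 3 bits × 63 symbols = 189 bits.
Huffman merges:
ga(5) + ep(8) → 13
13 + ka(15) → 28
al(16) + ze(19) → 35
28 + 35 → 63
Huffman total = 13 + 28 + 35 + 63 = 139 bits.
Saving = 189 − 139 = 50 bits.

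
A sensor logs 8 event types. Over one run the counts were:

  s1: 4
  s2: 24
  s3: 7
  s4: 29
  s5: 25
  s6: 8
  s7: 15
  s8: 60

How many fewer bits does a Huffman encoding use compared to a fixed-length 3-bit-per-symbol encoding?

Fixed-length: 3 bits × 172 symbols = 516 bits.
Huffman merges:
combine s1(4), s3(7) → 11
combine s6(8), 11 → 19
combine s7(15), 19 → 34
combine s2(24), s5(25) → 49
combine s4(29), 34 → 63
combine 49, s8(60) → 109
combine 63, 109 → 172
Huffman total = 11 + 19 + 34 + 49 + 63 + 109 + 172 = 457 bits.
Saving = 516 − 457 = 59 bits.

59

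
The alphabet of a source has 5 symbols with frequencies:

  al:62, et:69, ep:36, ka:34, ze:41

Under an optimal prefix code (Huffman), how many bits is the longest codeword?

3

Merge the two lowest-weight nodes at each step:
merge ka(34) and ep(36): 70
merge ze(41) and al(62): 103
merge et(69) and 70: 139
merge 103 and 139: 242
The rarest symbols sit at the bottom; the longest codeword is 3 bits.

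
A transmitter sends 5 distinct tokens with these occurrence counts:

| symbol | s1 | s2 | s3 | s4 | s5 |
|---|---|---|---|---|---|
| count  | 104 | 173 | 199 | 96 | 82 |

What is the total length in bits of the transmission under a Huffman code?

1486

Merge the two smallest weights repeatedly:
merge s5(82) and s4(96): 178
merge s1(104) and s2(173): 277
merge 178 and s3(199): 377
merge 277 and 377: 654
Each symbol's bit-cost is frequency × depth; summing gives 1486 bits (equivalently 178 + 277 + 377 + 654).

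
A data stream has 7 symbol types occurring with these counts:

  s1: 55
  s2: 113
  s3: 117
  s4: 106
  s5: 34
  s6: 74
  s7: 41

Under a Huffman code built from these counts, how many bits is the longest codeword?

4

Merge the two lowest-weight nodes at each step:
merge s5(34) and s7(41): 75
merge s1(55) and s6(74): 129
merge 75 and s4(106): 181
merge s2(113) and s3(117): 230
merge 129 and 181: 310
merge 230 and 310: 540
Maximum depth reached is 4.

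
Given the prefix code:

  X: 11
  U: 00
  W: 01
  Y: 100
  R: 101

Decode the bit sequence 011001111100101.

WYXXYR

Read left to right; each codeword is recognised as soon as it completes (prefix code):
  01→W | 100→Y | 11→X | 11→X | 100→Y | 101→R
Decoded message: WYXXYR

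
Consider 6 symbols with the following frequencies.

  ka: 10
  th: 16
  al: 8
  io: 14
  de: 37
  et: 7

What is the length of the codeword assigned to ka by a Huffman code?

Repeatedly merge the two smallest:
combine et(7), al(8) → 15
combine ka(10), io(14) → 24
combine 15, th(16) → 31
combine 24, 31 → 55
combine de(37), 55 → 92
ka's leaf is at depth 3, giving a 3-bit codeword.

3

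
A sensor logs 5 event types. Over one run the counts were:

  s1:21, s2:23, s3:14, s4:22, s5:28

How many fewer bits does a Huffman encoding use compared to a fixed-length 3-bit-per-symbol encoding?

73

Fixed-length: 3 bits × 108 symbols = 324 bits.
Huffman merges:
s3(14) + s1(21) → 35
s4(22) + s2(23) → 45
s5(28) + 35 → 63
45 + 63 → 108
Huffman total = 35 + 45 + 63 + 108 = 251 bits.
Saving = 324 − 251 = 73 bits.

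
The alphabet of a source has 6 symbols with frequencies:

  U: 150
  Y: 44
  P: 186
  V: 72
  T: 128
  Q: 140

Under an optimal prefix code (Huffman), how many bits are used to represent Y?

4

Repeatedly merge the two smallest:
merge Y(44) and V(72): 116
merge 116 and T(128): 244
merge Q(140) and U(150): 290
merge P(186) and 244: 430
merge 290 and 430: 720
Y's leaf is at depth 4, giving a 4-bit codeword.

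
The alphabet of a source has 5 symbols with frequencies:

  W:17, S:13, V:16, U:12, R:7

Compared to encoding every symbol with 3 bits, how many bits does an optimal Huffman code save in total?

46

Fixed-length: 3 bits × 65 symbols = 195 bits.
Huffman merges:
R(7) + U(12) → 19
S(13) + V(16) → 29
W(17) + 19 → 36
29 + 36 → 65
Huffman total = 19 + 29 + 36 + 65 = 149 bits.
Saving = 195 − 149 = 46 bits.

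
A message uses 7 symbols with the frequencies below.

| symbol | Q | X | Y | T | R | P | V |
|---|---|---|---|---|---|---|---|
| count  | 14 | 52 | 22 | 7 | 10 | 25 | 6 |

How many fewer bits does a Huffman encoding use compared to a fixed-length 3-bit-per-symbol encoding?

Fixed-length: 3 bits × 136 symbols = 408 bits.
Huffman merges:
combine V(6), T(7) → 13
combine R(10), 13 → 23
combine Q(14), Y(22) → 36
combine 23, P(25) → 48
combine 36, 48 → 84
combine X(52), 84 → 136
Huffman total = 13 + 23 + 36 + 48 + 84 + 136 = 340 bits.
Saving = 408 − 340 = 68 bits.

68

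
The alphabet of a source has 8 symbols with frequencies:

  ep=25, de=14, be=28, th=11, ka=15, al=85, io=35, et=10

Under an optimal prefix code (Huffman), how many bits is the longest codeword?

5

Merge the two lowest-weight nodes at each step:
et(10) + th(11) → 21
de(14) + ka(15) → 29
21 + ep(25) → 46
be(28) + 29 → 57
io(35) + 46 → 81
57 + 81 → 138
al(85) + 138 → 223
The rarest symbols sit at the bottom; the longest codeword is 5 bits.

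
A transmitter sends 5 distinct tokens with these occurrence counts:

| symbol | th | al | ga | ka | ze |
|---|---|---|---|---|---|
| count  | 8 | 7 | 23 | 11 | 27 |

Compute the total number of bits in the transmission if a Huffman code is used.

166

Greedily combine the two least-frequent nodes:
merge al(7) and th(8): 15
merge ka(11) and 15: 26
merge ga(23) and 26: 49
merge ze(27) and 49: 76
Total encoded bits = sum of merged weights = 15 + 26 + 49 + 76 = 166.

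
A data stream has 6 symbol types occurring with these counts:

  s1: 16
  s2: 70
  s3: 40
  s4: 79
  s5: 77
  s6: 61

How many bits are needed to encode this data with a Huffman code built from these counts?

Greedily combine the two least-frequent nodes:
s1(16) + s3(40) → 56
56 + s6(61) → 117
s2(70) + s5(77) → 147
s4(79) + 117 → 196
147 + 196 → 343
Each symbol's bit-cost is frequency × depth; summing gives 859 bits (equivalently 56 + 117 + 147 + 196 + 343).

859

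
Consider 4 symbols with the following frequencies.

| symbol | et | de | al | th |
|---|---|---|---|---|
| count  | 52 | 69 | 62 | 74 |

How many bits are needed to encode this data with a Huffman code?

Merge the two smallest weights repeatedly:
et(52) + al(62) → 114
de(69) + th(74) → 143
114 + 143 → 257
The encoded length is the sum of every internal node's weight: 114 + 143 + 257 = 514 bits.

514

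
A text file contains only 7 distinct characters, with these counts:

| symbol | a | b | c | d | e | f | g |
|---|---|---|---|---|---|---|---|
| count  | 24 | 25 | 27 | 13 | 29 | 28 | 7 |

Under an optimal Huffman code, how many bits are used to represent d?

Build the tree from the bottom:
merge g(7) and d(13): 20
merge 20 and a(24): 44
merge b(25) and c(27): 52
merge f(28) and e(29): 57
merge 44 and 52: 96
merge 57 and 96: 153
d's leaf is at depth 4, giving a 4-bit codeword.

4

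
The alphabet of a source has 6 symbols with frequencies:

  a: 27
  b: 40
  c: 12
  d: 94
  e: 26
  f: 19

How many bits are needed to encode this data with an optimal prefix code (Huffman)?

497

Greedily combine the two least-frequent nodes:
c(12) + f(19) → 31
e(26) + a(27) → 53
31 + b(40) → 71
53 + 71 → 124
d(94) + 124 → 218
Each symbol's bit-cost is frequency × depth; summing gives 497 bits (equivalently 31 + 53 + 71 + 124 + 218).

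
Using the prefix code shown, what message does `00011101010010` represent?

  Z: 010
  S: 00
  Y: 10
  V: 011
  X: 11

Read left to right; each codeword is recognised as soon as it completes (prefix code):
  00→S | 011→V | 10→Y | 10→Y | 10→Y | 010→Z
Decoded message: SVYYYZ

SVYYYZ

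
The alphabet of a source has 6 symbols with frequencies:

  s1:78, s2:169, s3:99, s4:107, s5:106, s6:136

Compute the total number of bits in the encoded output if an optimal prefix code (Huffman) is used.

Greedily combine the two least-frequent nodes:
s1(78) + s3(99) → 177
s5(106) + s4(107) → 213
s6(136) + s2(169) → 305
177 + 213 → 390
305 + 390 → 695
Total encoded bits = sum of merged weights = 177 + 213 + 305 + 390 + 695 = 1780.

1780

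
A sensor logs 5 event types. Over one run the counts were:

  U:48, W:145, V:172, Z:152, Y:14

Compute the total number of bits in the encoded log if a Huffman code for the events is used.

1124

Build the Huffman tree bottom-up:
combine Y(14), U(48) → 62
combine 62, W(145) → 207
combine Z(152), V(172) → 324
combine 207, 324 → 531
Total encoded bits = sum of merged weights = 62 + 207 + 324 + 531 = 1124.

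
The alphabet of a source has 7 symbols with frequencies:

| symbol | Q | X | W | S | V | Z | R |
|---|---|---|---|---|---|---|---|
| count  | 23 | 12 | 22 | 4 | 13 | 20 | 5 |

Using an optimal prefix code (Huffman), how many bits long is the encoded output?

Greedily combine the two least-frequent nodes:
merge S(4) and R(5): 9
merge 9 and X(12): 21
merge V(13) and Z(20): 33
merge 21 and W(22): 43
merge Q(23) and 33: 56
merge 43 and 56: 99
Each symbol's bit-cost is frequency × depth; summing gives 261 bits (equivalently 9 + 21 + 33 + 43 + 56 + 99).

261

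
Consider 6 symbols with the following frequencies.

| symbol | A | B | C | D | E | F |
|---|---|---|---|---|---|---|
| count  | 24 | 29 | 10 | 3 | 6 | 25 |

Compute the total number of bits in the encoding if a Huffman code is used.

Greedily combine the two least-frequent nodes:
combine D(3), E(6) → 9
combine 9, C(10) → 19
combine 19, A(24) → 43
combine F(25), B(29) → 54
combine 43, 54 → 97
Total encoded bits = sum of merged weights = 9 + 19 + 43 + 54 + 97 = 222.

222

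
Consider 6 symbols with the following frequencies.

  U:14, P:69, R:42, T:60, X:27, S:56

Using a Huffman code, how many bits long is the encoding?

Greedily combine the two least-frequent nodes:
merge U(14) and X(27): 41
merge 41 and R(42): 83
merge S(56) and T(60): 116
merge P(69) and 83: 152
merge 116 and 152: 268
Each symbol's bit-cost is frequency × depth; summing gives 660 bits (equivalently 41 + 83 + 116 + 152 + 268).

660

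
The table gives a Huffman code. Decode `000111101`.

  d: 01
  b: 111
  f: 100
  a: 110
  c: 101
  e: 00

edbd

Read left to right; each codeword is recognised as soon as it completes (prefix code):
  00→e | 01→d | 111→b | 01→d
Decoded message: edbd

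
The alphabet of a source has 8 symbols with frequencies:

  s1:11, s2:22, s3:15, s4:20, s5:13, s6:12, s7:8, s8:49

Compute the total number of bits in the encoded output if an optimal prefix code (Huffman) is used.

Build the Huffman tree bottom-up:
combine s7(8), s1(11) → 19
combine s6(12), s5(13) → 25
combine s3(15), 19 → 34
combine s4(20), s2(22) → 42
combine 25, 34 → 59
combine 42, s8(49) → 91
combine 59, 91 → 150
Each symbol's bit-cost is frequency × depth; summing gives 420 bits (equivalently 19 + 25 + 34 + 42 + 59 + 91 + 150).

420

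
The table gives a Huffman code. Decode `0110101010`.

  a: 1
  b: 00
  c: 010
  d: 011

Read left to right; each codeword is recognised as soon as it completes (prefix code):
  011→d | 010→c | 1→a | 010→c
Decoded message: dcac

dcac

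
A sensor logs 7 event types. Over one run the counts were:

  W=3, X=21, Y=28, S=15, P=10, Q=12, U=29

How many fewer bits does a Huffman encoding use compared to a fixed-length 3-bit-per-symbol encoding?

Fixed-length: 3 bits × 118 symbols = 354 bits.
Huffman merges:
merge W(3) and P(10): 13
merge Q(12) and 13: 25
merge S(15) and X(21): 36
merge 25 and Y(28): 53
merge U(29) and 36: 65
merge 53 and 65: 118
Huffman total = 13 + 25 + 36 + 53 + 65 + 118 = 310 bits.
Saving = 354 − 310 = 44 bits.

44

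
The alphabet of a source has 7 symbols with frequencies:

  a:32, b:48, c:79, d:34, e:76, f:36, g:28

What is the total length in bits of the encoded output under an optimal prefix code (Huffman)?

Merge the two smallest weights repeatedly:
merge g(28) and a(32): 60
merge d(34) and f(36): 70
merge b(48) and 60: 108
merge 70 and e(76): 146
merge c(79) and 108: 187
merge 146 and 187: 333
The encoded length is the sum of every internal node's weight: 60 + 70 + 108 + 146 + 187 + 333 = 904 bits.

904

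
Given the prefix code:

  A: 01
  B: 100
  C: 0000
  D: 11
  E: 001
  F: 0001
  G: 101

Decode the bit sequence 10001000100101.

Read left to right; each codeword is recognised as soon as it completes (prefix code):
  100→B | 01→A | 0001→F | 001→E | 01→A
Decoded message: BAFEA

BAFEA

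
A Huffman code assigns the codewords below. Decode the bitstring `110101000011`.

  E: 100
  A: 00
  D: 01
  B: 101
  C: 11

CDDAAC

Read left to right; each codeword is recognised as soon as it completes (prefix code):
  11→C | 01→D | 01→D | 00→A | 00→A | 11→C
Decoded message: CDDAAC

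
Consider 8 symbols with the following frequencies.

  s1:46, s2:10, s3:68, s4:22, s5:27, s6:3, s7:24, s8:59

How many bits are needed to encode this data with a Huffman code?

698

Merge the two smallest weights repeatedly:
combine s6(3), s2(10) → 13
combine 13, s4(22) → 35
combine s7(24), s5(27) → 51
combine 35, s1(46) → 81
combine 51, s8(59) → 110
combine s3(68), 81 → 149
combine 110, 149 → 259
The encoded length is the sum of every internal node's weight: 13 + 35 + 51 + 81 + 110 + 149 + 259 = 698 bits.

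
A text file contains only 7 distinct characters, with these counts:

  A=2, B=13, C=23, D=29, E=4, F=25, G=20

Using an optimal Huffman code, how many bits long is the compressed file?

296

Build the Huffman tree bottom-up:
A(2) + E(4) → 6
6 + B(13) → 19
19 + G(20) → 39
C(23) + F(25) → 48
D(29) + 39 → 68
48 + 68 → 116
Each symbol's bit-cost is frequency × depth; summing gives 296 bits (equivalently 6 + 19 + 39 + 48 + 68 + 116).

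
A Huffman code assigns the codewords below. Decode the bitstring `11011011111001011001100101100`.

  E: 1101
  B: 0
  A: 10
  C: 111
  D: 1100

EACDADDAD

Read left to right; each codeword is recognised as soon as it completes (prefix code):
  1101→E | 10→A | 111→C | 1100→D | 10→A | 1100→D | 1100→D | 10→A | 1100→D
Decoded message: EACDADDAD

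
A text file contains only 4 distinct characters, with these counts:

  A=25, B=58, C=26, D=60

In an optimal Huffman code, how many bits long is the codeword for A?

3

Repeatedly merge the two smallest:
combine A(25), C(26) → 51
combine 51, B(58) → 109
combine D(60), 109 → 169
A's leaf is at depth 3, giving a 3-bit codeword.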